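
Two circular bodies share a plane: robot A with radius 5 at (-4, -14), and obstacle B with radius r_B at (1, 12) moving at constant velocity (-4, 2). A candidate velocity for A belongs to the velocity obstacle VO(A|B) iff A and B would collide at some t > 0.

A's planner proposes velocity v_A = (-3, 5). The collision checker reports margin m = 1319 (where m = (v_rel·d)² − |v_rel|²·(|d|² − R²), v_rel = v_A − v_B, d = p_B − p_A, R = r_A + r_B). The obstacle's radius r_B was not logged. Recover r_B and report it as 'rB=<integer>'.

m = 1319
d = (5, 26);  v_rel = (1, 3),  |v_rel|² = 10
v_rel×d = (1)·(26) − (3)·(5) = 11
since m = R²·10 − 11²:  R² = (121 + 1319) / 10 = 144
R = √144 = 12  ⇒  r_B = 12 − 5 = 7

rB=7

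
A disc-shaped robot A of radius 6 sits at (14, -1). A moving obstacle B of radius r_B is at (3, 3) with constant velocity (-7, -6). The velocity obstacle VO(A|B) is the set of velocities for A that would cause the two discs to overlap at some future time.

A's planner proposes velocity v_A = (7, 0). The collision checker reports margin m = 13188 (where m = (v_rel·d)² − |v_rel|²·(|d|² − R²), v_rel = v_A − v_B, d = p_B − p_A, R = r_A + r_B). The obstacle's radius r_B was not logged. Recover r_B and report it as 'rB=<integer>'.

m = 13188
d = (-11, 4);  v_rel = (14, 6),  |v_rel|² = 232
v_rel×d = (14)·(4) − (6)·(-11) = 122
since m = R²·232 − 122²:  R² = (14884 + 13188) / 232 = 121
R = √121 = 11  ⇒  r_B = 11 − 6 = 5

rB=5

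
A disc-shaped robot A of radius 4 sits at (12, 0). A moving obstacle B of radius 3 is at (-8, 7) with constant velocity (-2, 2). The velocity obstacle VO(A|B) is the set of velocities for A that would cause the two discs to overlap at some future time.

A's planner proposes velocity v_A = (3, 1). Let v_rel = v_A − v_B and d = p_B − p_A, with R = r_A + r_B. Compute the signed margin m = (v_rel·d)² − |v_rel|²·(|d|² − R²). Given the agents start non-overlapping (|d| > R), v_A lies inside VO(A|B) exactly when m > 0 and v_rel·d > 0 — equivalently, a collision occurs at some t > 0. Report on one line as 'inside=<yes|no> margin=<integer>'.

d = (-20, 7),  |d|² = 449;  R = 4+3 = 7,  c = 449−7² = 400
v_rel = (5, -1),  |v_rel|² = 26;  v_rel·d = (5)·(-20) + (-1)·(7) = -107
26·t² + 214·t + 400 = 0  ⇒  m = (-107)² − 26·400 = 1049
m = 1049 > 0,  v_rel·d = -107 < 0  ⇒  outside

inside=no margin=1049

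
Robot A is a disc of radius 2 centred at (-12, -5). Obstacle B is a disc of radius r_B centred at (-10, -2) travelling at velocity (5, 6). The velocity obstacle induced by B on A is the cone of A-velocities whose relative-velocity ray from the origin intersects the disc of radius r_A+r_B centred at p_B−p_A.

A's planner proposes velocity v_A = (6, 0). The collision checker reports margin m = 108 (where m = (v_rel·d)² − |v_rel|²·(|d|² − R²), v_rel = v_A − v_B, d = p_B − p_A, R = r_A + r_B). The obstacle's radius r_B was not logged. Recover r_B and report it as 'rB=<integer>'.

m = 108
d = (2, 3);  v_rel = (1, -6),  |v_rel|² = 37
v_rel×d = (1)·(3) − (-6)·(2) = 15
since m = R²·37 − 15²:  R² = (225 + 108) / 37 = 9
R = √9 = 3  ⇒  r_B = 3 − 2 = 1

rB=1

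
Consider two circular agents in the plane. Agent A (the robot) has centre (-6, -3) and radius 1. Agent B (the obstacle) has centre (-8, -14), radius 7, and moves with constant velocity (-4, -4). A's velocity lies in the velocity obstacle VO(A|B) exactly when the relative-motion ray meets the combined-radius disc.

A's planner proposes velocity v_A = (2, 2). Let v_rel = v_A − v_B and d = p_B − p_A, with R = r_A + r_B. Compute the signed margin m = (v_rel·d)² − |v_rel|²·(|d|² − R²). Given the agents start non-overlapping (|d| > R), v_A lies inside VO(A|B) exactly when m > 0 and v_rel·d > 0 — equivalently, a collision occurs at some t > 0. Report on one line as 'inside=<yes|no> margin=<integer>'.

d = (-2, -11),  |d|² = 125;  R = 1+7 = 8,  c = 125−8² = 61
v_rel = (6, 6),  |v_rel|² = 72;  v_rel·d = (6)·(-2) + (6)·(-11) = -78
72·t² + 156·t + 61 = 0  ⇒  m = (-78)² − 72·61 = 1692
m = 1692 > 0,  v_rel·d = -78 < 0  ⇒  outside

inside=no margin=1692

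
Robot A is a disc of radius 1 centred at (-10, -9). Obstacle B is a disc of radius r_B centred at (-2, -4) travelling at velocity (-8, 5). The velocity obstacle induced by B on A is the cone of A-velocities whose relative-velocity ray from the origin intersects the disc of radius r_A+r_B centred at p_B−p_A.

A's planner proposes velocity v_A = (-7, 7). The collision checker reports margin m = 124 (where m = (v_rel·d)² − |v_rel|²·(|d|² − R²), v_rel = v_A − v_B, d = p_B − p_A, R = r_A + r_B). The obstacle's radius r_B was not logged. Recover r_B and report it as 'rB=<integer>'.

m = 124
d = (8, 5);  v_rel = (1, 2),  |v_rel|² = 5
v_rel×d = (1)·(5) − (2)·(8) = -11
since m = R²·5 − (-11)²:  R² = (121 + 124) / 5 = 49
R = √49 = 7  ⇒  r_B = 7 − 1 = 6

rB=6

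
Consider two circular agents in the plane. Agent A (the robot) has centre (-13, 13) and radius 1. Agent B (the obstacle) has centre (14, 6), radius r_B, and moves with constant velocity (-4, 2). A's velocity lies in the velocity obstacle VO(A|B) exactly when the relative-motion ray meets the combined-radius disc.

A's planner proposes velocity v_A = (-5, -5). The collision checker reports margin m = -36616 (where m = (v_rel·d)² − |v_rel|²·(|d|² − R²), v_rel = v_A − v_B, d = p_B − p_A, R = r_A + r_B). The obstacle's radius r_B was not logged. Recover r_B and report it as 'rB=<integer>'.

m = -36616
d = (27, -7);  v_rel = (-1, -7),  |v_rel|² = 50
v_rel×d = (-1)·(-7) − (-7)·(27) = 196
since m = R²·50 − 196²:  R² = (38416 + -36616) / 50 = 36
R = √36 = 6  ⇒  r_B = 6 − 1 = 5

rB=5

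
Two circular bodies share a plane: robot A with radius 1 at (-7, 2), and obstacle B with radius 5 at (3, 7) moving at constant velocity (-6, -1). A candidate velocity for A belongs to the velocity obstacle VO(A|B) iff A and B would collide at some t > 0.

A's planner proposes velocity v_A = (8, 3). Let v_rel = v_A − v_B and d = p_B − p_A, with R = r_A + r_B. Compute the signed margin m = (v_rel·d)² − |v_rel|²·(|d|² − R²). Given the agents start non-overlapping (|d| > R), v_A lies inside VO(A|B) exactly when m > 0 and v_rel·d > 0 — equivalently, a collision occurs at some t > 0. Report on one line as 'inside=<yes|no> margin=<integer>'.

d = (10, 5),  |d|² = 125;  R = 1+5 = 6,  c = 125−6² = 89
v_rel = (14, 4),  |v_rel|² = 212;  v_rel·d = (14)·(10) + (4)·(5) = 160
212·t² − 320·t + 89 = 0  ⇒  m = 160² − 212·89 = 6732
m = 6732 > 0,  v_rel·d = 160 > 0  ⇒  inside

inside=yes margin=6732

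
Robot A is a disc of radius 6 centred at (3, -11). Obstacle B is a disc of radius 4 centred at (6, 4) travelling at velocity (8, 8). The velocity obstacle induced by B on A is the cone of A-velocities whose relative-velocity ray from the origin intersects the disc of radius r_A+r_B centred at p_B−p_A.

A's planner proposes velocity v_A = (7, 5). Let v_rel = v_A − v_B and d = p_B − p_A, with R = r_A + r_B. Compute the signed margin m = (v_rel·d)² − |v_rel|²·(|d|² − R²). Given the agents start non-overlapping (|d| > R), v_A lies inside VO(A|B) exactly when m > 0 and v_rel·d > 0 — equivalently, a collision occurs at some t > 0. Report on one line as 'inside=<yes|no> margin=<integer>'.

d = (3, 15),  |d|² = 234;  R = 6+4 = 10,  c = 234−10² = 134
v_rel = (-1, -3),  |v_rel|² = 10;  v_rel·d = (-1)·(3) + (-3)·(15) = -48
10·t² + 96·t + 134 = 0  ⇒  m = (-48)² − 10·134 = 964
m = 964 > 0,  v_rel·d = -48 < 0  ⇒  outside

inside=no margin=964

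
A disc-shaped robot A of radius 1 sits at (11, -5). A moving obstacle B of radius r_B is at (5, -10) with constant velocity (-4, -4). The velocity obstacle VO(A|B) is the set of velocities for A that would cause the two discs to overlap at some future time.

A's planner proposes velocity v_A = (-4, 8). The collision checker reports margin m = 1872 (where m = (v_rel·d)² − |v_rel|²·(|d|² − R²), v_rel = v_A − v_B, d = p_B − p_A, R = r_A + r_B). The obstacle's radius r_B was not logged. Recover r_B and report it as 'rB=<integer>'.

m = 1872
d = (-6, -5);  v_rel = (0, 12),  |v_rel|² = 144
v_rel×d = (0)·(-5) − (12)·(-6) = 72
since m = R²·144 − 72²:  R² = (5184 + 1872) / 144 = 49
R = √49 = 7  ⇒  r_B = 7 − 1 = 6

rB=6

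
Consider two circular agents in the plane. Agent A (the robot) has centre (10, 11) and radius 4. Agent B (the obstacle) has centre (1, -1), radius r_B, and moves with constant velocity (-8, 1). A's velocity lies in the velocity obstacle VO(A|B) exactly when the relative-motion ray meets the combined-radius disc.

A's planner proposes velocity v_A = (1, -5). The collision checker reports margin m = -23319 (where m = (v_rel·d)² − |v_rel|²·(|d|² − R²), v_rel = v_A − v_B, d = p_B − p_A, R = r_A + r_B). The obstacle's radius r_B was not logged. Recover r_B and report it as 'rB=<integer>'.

m = -23319
d = (-9, -12);  v_rel = (9, -6),  |v_rel|² = 117
v_rel×d = (9)·(-12) − (-6)·(-9) = -162
since m = R²·117 − (-162)²:  R² = (26244 + -23319) / 117 = 25
R = √25 = 5  ⇒  r_B = 5 − 4 = 1

rB=1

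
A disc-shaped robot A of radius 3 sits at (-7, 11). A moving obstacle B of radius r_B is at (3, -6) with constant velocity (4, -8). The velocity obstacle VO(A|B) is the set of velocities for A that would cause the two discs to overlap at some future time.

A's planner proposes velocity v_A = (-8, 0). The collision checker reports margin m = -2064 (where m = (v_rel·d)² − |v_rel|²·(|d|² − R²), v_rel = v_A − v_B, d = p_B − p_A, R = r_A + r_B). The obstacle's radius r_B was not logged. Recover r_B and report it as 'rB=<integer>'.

m = -2064
d = (10, -17);  v_rel = (-12, 8),  |v_rel|² = 208
v_rel×d = (-12)·(-17) − (8)·(10) = 124
since m = R²·208 − 124²:  R² = (15376 + -2064) / 208 = 64
R = √64 = 8  ⇒  r_B = 8 − 3 = 5

rB=5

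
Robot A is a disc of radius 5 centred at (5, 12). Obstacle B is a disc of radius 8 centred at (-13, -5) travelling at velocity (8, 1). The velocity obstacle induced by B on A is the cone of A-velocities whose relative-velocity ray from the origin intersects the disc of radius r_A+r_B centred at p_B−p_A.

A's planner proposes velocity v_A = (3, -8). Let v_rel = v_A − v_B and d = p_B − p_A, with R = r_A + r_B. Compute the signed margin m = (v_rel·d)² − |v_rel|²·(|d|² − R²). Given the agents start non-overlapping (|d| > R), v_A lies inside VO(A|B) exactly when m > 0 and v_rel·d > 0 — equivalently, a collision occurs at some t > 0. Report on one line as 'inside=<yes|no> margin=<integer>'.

d = (-18, -17),  |d|² = 613;  R = 5+8 = 13,  c = 613−13² = 444
v_rel = (-5, -9),  |v_rel|² = 106;  v_rel·d = (-5)·(-18) + (-9)·(-17) = 243
106·t² − 486·t + 444 = 0  ⇒  m = 243² − 106·444 = 11985
m = 11985 > 0,  v_rel·d = 243 > 0  ⇒  inside

inside=yes margin=11985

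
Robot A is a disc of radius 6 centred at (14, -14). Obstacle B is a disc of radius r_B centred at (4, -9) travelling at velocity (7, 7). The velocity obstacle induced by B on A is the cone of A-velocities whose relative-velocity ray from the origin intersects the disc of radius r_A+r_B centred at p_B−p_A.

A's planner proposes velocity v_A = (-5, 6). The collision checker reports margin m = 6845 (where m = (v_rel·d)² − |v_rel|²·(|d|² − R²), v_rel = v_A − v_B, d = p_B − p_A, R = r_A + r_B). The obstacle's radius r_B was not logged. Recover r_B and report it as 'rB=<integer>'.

m = 6845
d = (-10, 5);  v_rel = (-12, -1),  |v_rel|² = 145
v_rel×d = (-12)·(5) − (-1)·(-10) = -70
since m = R²·145 − (-70)²:  R² = (4900 + 6845) / 145 = 81
R = √81 = 9  ⇒  r_B = 9 − 6 = 3

rB=3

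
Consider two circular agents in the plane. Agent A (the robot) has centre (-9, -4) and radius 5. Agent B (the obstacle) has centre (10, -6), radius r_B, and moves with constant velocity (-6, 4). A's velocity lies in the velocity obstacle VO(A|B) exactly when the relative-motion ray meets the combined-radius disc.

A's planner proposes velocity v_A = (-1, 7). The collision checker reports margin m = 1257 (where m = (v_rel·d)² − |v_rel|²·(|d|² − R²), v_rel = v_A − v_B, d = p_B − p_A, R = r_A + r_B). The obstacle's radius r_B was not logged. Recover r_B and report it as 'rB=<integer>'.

m = 1257
d = (19, -2);  v_rel = (5, 3),  |v_rel|² = 34
v_rel×d = (5)·(-2) − (3)·(19) = -67
since m = R²·34 − (-67)²:  R² = (4489 + 1257) / 34 = 169
R = √169 = 13  ⇒  r_B = 13 − 5 = 8

rB=8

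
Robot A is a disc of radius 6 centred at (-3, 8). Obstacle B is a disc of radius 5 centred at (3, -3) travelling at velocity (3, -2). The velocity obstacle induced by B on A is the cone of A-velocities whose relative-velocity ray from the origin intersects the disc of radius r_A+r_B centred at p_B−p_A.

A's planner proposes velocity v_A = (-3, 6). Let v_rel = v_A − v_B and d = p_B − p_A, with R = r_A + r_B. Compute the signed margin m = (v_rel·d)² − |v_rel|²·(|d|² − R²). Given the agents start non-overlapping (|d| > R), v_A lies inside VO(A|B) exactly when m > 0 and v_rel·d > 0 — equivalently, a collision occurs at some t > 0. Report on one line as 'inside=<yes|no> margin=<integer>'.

d = (6, -11),  |d|² = 157;  R = 6+5 = 11,  c = 157−11² = 36
v_rel = (-6, 8),  |v_rel|² = 100;  v_rel·d = (-6)·(6) + (8)·(-11) = -124
100·t² + 248·t + 36 = 0  ⇒  m = (-124)² − 100·36 = 11776
m = 11776 > 0,  v_rel·d = -124 < 0  ⇒  outside

inside=no margin=11776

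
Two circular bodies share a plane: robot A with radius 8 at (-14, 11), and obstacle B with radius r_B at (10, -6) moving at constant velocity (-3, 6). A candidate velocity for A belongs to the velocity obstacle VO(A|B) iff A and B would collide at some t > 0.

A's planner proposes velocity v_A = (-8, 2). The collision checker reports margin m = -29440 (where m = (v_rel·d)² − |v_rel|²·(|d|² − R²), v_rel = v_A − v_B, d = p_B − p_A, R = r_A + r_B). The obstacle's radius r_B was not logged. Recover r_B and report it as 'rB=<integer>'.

m = -29440
d = (24, -17);  v_rel = (-5, -4),  |v_rel|² = 41
v_rel×d = (-5)·(-17) − (-4)·(24) = 181
since m = R²·41 − 181²:  R² = (32761 + -29440) / 41 = 81
R = √81 = 9  ⇒  r_B = 9 − 8 = 1

rB=1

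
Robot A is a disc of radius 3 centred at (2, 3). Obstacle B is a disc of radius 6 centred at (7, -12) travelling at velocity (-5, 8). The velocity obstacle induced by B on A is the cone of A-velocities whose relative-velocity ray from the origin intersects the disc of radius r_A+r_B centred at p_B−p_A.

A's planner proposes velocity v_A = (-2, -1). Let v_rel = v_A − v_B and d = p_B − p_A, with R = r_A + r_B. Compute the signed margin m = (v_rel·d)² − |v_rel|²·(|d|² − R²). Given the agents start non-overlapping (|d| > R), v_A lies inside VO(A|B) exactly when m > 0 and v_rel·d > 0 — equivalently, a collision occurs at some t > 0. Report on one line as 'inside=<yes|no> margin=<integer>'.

d = (5, -15),  |d|² = 250;  R = 3+6 = 9,  c = 250−9² = 169
v_rel = (3, -9),  |v_rel|² = 90;  v_rel·d = (3)·(5) + (-9)·(-15) = 150
90·t² − 300·t + 169 = 0  ⇒  m = 150² − 90·169 = 7290
m = 7290 > 0,  v_rel·d = 150 > 0  ⇒  inside

inside=yes margin=7290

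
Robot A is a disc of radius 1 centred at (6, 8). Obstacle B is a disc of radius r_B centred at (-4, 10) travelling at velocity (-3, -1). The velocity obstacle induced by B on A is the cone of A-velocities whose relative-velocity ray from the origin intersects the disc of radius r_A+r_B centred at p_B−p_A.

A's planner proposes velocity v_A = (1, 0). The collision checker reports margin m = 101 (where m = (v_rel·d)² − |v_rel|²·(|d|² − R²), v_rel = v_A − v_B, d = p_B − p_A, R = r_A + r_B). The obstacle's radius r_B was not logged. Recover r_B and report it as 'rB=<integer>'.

m = 101
d = (-10, 2);  v_rel = (4, 1),  |v_rel|² = 17
v_rel×d = (4)·(2) − (1)·(-10) = 18
since m = R²·17 − 18²:  R² = (324 + 101) / 17 = 25
R = √25 = 5  ⇒  r_B = 5 − 1 = 4

rB=4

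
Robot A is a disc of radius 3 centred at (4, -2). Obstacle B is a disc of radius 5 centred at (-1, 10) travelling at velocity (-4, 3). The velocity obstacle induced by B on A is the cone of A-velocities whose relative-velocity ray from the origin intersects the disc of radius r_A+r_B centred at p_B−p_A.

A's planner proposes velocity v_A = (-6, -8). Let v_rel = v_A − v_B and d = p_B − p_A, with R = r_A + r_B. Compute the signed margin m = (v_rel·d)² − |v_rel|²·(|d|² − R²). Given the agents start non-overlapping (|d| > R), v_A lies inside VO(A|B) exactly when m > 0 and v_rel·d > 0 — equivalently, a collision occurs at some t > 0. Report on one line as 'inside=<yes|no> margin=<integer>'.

d = (-5, 12),  |d|² = 169;  R = 3+5 = 8,  c = 169−8² = 105
v_rel = (-2, -11),  |v_rel|² = 125;  v_rel·d = (-2)·(-5) + (-11)·(12) = -122
125·t² + 244·t + 105 = 0  ⇒  m = (-122)² − 125·105 = 1759
m = 1759 > 0,  v_rel·d = -122 < 0  ⇒  outside

inside=no margin=1759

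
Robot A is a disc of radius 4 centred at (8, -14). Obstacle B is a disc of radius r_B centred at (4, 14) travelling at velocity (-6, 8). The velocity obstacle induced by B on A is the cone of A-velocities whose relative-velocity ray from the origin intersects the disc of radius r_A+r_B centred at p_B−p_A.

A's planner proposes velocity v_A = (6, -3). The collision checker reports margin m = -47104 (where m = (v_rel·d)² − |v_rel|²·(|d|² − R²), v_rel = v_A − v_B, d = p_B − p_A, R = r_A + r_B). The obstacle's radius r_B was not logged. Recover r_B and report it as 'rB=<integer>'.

m = -47104
d = (-4, 28);  v_rel = (12, -11),  |v_rel|² = 265
v_rel×d = (12)·(28) − (-11)·(-4) = 292
since m = R²·265 − 292²:  R² = (85264 + -47104) / 265 = 144
R = √144 = 12  ⇒  r_B = 12 − 4 = 8

rB=8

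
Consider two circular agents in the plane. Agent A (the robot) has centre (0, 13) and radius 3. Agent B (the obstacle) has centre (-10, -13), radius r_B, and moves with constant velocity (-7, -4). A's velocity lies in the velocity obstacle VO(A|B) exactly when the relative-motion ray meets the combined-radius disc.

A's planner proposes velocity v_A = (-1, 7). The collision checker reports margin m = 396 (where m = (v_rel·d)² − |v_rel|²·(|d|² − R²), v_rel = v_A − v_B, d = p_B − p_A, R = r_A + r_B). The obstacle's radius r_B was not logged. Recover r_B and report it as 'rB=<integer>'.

m = 396
d = (-10, -26);  v_rel = (6, 11),  |v_rel|² = 157
v_rel×d = (6)·(-26) − (11)·(-10) = -46
since m = R²·157 − (-46)²:  R² = (2116 + 396) / 157 = 16
R = √16 = 4  ⇒  r_B = 4 − 3 = 1

rB=1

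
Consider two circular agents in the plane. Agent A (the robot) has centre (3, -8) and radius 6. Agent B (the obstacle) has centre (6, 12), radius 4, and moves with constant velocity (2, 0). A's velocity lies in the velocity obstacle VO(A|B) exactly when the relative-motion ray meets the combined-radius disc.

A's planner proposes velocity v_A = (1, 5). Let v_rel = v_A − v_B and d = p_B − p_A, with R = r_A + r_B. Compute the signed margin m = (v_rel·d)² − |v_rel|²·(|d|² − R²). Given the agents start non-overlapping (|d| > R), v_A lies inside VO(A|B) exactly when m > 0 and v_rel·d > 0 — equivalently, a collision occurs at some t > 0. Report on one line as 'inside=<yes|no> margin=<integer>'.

d = (3, 20),  |d|² = 409;  R = 6+4 = 10,  c = 409−10² = 309
v_rel = (-1, 5),  |v_rel|² = 26;  v_rel·d = (-1)·(3) + (5)·(20) = 97
26·t² − 194·t + 309 = 0  ⇒  m = 97² − 26·309 = 1375
m = 1375 > 0,  v_rel·d = 97 > 0  ⇒  inside

inside=yes margin=1375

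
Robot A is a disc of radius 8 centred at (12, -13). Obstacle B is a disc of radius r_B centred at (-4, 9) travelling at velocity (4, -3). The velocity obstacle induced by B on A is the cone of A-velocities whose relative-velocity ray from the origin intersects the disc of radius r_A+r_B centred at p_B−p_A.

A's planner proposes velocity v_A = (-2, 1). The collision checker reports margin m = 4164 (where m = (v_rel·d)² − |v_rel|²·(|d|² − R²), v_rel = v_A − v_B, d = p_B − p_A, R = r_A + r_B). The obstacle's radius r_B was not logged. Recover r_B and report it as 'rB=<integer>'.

m = 4164
d = (-16, 22);  v_rel = (-6, 4),  |v_rel|² = 52
v_rel×d = (-6)·(22) − (4)·(-16) = -68
since m = R²·52 − (-68)²:  R² = (4624 + 4164) / 52 = 169
R = √169 = 13  ⇒  r_B = 13 − 8 = 5

rB=5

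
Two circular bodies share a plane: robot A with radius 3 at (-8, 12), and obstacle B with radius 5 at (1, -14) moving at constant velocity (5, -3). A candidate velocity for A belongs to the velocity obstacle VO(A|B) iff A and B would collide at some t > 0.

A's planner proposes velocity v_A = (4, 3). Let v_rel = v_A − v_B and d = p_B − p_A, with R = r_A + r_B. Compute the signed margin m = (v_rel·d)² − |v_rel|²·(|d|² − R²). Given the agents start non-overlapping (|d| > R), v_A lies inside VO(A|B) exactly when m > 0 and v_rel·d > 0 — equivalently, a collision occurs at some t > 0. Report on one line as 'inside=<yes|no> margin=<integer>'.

d = (9, -26),  |d|² = 757;  R = 3+5 = 8,  c = 757−8² = 693
v_rel = (-1, 6),  |v_rel|² = 37;  v_rel·d = (-1)·(9) + (6)·(-26) = -165
37·t² + 330·t + 693 = 0  ⇒  m = (-165)² − 37·693 = 1584
m = 1584 > 0,  v_rel·d = -165 < 0  ⇒  outside

inside=no margin=1584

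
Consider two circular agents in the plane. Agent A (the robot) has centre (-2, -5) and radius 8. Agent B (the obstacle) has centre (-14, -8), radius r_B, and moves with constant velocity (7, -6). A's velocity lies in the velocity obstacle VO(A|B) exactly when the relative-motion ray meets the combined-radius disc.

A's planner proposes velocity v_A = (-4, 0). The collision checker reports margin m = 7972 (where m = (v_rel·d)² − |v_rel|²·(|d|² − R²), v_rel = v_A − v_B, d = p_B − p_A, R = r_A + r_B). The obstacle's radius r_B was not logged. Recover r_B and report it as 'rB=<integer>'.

m = 7972
d = (-12, -3);  v_rel = (-11, 6),  |v_rel|² = 157
v_rel×d = (-11)·(-3) − (6)·(-12) = 105
since m = R²·157 − 105²:  R² = (11025 + 7972) / 157 = 121
R = √121 = 11  ⇒  r_B = 11 − 8 = 3

rB=3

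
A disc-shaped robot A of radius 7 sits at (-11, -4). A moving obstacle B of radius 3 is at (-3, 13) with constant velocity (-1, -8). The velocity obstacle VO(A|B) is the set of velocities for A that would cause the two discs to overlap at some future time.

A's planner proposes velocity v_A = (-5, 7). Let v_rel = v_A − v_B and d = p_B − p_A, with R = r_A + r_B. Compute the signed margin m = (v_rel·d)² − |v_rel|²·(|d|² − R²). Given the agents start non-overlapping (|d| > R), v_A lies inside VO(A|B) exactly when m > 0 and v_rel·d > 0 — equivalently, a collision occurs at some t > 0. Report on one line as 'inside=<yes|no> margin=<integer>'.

d = (8, 17),  |d|² = 353;  R = 7+3 = 10,  c = 353−10² = 253
v_rel = (-4, 15),  |v_rel|² = 241;  v_rel·d = (-4)·(8) + (15)·(17) = 223
241·t² − 446·t + 253 = 0  ⇒  m = 223² − 241·253 = -11244
m = -11244 < 0,  v_rel·d = 223 > 0  ⇒  outside

inside=no margin=-11244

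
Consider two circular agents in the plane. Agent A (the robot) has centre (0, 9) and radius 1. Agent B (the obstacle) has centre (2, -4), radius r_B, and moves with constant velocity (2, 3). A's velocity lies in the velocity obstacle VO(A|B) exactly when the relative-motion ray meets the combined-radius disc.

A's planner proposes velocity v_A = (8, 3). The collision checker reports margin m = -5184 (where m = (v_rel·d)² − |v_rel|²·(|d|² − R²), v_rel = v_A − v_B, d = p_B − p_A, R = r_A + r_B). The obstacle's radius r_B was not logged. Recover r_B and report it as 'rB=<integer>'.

m = -5184
d = (2, -13);  v_rel = (6, 0),  |v_rel|² = 36
v_rel×d = (6)·(-13) − (0)·(2) = -78
since m = R²·36 − (-78)²:  R² = (6084 + -5184) / 36 = 25
R = √25 = 5  ⇒  r_B = 5 − 1 = 4

rB=4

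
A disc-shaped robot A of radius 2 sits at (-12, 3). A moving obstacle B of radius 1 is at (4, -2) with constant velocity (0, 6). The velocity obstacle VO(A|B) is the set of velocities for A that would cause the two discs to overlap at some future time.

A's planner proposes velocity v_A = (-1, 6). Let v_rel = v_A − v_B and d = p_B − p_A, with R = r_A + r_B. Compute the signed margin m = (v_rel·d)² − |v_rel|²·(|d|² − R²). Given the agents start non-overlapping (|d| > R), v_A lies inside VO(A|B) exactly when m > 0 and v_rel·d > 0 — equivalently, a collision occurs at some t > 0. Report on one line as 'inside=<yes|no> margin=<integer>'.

d = (16, -5),  |d|² = 281;  R = 2+1 = 3,  c = 281−3² = 272
v_rel = (-1, 0),  |v_rel|² = 1;  v_rel·d = (-1)·(16) + (0)·(-5) = -16
1·t² + 32·t + 272 = 0  ⇒  m = (-16)² − 1·272 = -16
m = -16 < 0,  v_rel·d = -16 < 0  ⇒  outside

inside=no margin=-16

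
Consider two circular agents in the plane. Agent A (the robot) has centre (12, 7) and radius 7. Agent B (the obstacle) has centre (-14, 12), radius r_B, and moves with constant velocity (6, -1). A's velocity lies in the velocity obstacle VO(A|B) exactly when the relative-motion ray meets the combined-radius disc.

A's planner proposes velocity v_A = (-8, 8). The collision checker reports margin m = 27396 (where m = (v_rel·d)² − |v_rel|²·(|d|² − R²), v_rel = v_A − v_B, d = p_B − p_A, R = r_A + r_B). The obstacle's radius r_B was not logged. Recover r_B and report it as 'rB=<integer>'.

m = 27396
d = (-26, 5);  v_rel = (-14, 9),  |v_rel|² = 277
v_rel×d = (-14)·(5) − (9)·(-26) = 164
since m = R²·277 − 164²:  R² = (26896 + 27396) / 277 = 196
R = √196 = 14  ⇒  r_B = 14 − 7 = 7

rB=7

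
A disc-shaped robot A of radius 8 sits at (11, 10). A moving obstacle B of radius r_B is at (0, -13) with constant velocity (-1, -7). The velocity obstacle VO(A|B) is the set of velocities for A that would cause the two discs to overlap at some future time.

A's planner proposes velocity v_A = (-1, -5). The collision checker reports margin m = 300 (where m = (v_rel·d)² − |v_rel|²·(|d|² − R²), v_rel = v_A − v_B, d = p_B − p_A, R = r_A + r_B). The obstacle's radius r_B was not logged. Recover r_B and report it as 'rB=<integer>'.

m = 300
d = (-11, -23);  v_rel = (0, 2),  |v_rel|² = 4
v_rel×d = (0)·(-23) − (2)·(-11) = 22
since m = R²·4 − 22²:  R² = (484 + 300) / 4 = 196
R = √196 = 14  ⇒  r_B = 14 − 8 = 6

rB=6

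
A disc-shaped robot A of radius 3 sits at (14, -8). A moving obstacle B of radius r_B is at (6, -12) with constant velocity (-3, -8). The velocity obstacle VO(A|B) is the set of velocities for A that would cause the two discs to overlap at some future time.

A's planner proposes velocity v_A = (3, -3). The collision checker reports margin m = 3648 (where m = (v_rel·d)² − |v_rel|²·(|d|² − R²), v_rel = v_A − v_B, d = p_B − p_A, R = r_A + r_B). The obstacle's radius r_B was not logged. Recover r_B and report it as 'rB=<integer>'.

m = 3648
d = (-8, -4);  v_rel = (6, 5),  |v_rel|² = 61
v_rel×d = (6)·(-4) − (5)·(-8) = 16
since m = R²·61 − 16²:  R² = (256 + 3648) / 61 = 64
R = √64 = 8  ⇒  r_B = 8 − 3 = 5

rB=5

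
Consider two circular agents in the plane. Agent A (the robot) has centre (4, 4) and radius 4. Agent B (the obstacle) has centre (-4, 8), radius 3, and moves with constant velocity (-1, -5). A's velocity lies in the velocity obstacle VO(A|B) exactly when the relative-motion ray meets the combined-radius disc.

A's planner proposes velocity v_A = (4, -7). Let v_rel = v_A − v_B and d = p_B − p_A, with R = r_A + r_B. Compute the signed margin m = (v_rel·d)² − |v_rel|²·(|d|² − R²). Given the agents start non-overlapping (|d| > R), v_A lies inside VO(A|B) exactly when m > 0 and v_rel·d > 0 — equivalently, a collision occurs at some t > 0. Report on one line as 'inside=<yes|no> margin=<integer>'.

d = (-8, 4),  |d|² = 80;  R = 4+3 = 7,  c = 80−7² = 31
v_rel = (5, -2),  |v_rel|² = 29;  v_rel·d = (5)·(-8) + (-2)·(4) = -48
29·t² + 96·t + 31 = 0  ⇒  m = (-48)² − 29·31 = 1405
m = 1405 > 0,  v_rel·d = -48 < 0  ⇒  outside

inside=no margin=1405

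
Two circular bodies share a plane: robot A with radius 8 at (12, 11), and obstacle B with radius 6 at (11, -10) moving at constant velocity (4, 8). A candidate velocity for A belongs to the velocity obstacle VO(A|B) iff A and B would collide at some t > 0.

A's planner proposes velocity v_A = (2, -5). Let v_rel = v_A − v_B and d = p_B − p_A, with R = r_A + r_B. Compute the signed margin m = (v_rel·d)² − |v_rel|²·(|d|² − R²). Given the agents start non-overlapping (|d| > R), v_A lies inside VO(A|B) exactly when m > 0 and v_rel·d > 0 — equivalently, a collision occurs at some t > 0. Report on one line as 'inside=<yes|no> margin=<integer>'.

d = (-1, -21),  |d|² = 442;  R = 8+6 = 14,  c = 442−14² = 246
v_rel = (-2, -13),  |v_rel|² = 173;  v_rel·d = (-2)·(-1) + (-13)·(-21) = 275
173·t² − 550·t + 246 = 0  ⇒  m = 275² − 173·246 = 33067
m = 33067 > 0,  v_rel·d = 275 > 0  ⇒  inside

inside=yes margin=33067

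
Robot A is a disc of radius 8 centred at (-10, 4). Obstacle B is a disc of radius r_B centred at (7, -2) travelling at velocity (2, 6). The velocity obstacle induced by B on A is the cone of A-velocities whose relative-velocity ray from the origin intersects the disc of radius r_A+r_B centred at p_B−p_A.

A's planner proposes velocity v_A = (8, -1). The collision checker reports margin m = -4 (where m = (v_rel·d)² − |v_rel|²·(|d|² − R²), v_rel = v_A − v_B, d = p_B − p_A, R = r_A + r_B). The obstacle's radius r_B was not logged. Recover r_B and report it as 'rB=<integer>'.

m = -4
d = (17, -6);  v_rel = (6, -7),  |v_rel|² = 85
v_rel×d = (6)·(-6) − (-7)·(17) = 83
since m = R²·85 − 83²:  R² = (6889 + -4) / 85 = 81
R = √81 = 9  ⇒  r_B = 9 − 8 = 1

rB=1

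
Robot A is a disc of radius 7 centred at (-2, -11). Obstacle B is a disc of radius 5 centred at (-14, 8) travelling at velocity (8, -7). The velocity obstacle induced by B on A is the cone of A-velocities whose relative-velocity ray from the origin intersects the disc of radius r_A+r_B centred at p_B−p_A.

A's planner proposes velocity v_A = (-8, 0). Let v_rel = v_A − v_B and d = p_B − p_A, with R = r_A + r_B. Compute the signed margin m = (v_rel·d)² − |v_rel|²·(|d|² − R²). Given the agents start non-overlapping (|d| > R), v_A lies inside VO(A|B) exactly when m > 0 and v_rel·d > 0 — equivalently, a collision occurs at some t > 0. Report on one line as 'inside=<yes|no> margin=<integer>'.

d = (-12, 19),  |d|² = 505;  R = 7+5 = 12,  c = 505−12² = 361
v_rel = (-16, 7),  |v_rel|² = 305;  v_rel·d = (-16)·(-12) + (7)·(19) = 325
305·t² − 650·t + 361 = 0  ⇒  m = 325² − 305·361 = -4480
m = -4480 < 0,  v_rel·d = 325 > 0  ⇒  outside

inside=no margin=-4480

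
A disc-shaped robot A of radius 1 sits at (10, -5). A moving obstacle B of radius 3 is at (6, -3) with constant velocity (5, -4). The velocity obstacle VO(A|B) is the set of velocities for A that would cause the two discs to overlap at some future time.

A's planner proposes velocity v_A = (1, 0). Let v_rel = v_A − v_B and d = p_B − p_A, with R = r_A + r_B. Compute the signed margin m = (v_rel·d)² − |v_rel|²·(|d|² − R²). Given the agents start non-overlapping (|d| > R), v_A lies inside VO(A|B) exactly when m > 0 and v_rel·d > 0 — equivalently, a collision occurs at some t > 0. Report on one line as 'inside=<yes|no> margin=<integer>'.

d = (-4, 2),  |d|² = 20;  R = 1+3 = 4,  c = 20−4² = 4
v_rel = (-4, 4),  |v_rel|² = 32;  v_rel·d = (-4)·(-4) + (4)·(2) = 24
32·t² − 48·t + 4 = 0  ⇒  m = 24² − 32·4 = 448
m = 448 > 0,  v_rel·d = 24 > 0  ⇒  inside

inside=yes margin=448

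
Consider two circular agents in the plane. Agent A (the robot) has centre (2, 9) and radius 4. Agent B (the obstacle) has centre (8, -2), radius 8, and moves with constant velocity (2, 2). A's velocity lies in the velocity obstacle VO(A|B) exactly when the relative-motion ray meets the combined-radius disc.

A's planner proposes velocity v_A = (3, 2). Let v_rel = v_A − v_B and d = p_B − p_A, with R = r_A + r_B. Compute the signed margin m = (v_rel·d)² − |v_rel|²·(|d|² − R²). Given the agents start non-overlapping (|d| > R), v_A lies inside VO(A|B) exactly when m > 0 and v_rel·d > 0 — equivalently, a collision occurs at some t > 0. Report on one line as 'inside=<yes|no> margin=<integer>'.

d = (6, -11),  |d|² = 157;  R = 4+8 = 12,  c = 157−12² = 13
v_rel = (1, 0),  |v_rel|² = 1;  v_rel·d = (1)·(6) + (0)·(-11) = 6
1·t² − 12·t + 13 = 0  ⇒  m = 6² − 1·13 = 23
m = 23 > 0,  v_rel·d = 6 > 0  ⇒  inside

inside=yes margin=23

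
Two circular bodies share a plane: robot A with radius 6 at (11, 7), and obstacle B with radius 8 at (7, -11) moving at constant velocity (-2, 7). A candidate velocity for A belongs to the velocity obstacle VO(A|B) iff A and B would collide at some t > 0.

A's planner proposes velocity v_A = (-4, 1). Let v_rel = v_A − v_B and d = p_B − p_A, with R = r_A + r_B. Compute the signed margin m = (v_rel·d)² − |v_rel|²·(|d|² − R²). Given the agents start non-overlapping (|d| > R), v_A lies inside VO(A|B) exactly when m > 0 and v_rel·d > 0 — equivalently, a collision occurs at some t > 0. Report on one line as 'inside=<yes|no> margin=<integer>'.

d = (-4, -18),  |d|² = 340;  R = 6+8 = 14,  c = 340−14² = 144
v_rel = (-2, -6),  |v_rel|² = 40;  v_rel·d = (-2)·(-4) + (-6)·(-18) = 116
40·t² − 232·t + 144 = 0  ⇒  m = 116² − 40·144 = 7696
m = 7696 > 0,  v_rel·d = 116 > 0  ⇒  inside

inside=yes margin=7696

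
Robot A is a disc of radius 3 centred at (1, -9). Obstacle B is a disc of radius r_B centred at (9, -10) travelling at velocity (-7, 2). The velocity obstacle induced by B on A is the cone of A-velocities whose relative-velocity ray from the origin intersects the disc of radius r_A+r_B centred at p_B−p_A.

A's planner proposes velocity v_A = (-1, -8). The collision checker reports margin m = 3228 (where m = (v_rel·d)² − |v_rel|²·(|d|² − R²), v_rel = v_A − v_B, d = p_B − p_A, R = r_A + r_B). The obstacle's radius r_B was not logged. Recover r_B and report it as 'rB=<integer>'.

m = 3228
d = (8, -1);  v_rel = (6, -10),  |v_rel|² = 136
v_rel×d = (6)·(-1) − (-10)·(8) = 74
since m = R²·136 − 74²:  R² = (5476 + 3228) / 136 = 64
R = √64 = 8  ⇒  r_B = 8 − 3 = 5

rB=5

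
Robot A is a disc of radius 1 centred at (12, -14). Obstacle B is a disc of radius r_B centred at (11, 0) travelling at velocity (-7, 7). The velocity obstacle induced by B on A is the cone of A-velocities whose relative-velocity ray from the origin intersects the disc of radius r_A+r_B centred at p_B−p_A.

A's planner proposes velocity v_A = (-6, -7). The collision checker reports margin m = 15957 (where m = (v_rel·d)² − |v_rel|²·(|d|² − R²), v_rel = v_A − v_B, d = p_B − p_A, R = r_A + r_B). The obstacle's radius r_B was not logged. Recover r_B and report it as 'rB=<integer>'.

m = 15957
d = (-1, 14);  v_rel = (1, -14),  |v_rel|² = 197
v_rel×d = (1)·(14) − (-14)·(-1) = 0
since m = R²·197 − 0²:  R² = (0 + 15957) / 197 = 81
R = √81 = 9  ⇒  r_B = 9 − 1 = 8

rB=8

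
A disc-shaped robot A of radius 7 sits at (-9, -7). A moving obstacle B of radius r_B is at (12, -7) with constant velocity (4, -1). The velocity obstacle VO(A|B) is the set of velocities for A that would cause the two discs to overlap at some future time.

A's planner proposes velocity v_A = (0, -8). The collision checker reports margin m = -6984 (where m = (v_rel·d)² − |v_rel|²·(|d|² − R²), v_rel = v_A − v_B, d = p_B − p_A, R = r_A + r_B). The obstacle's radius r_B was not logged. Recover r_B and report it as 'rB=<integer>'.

m = -6984
d = (21, 0);  v_rel = (-4, -7),  |v_rel|² = 65
v_rel×d = (-4)·(0) − (-7)·(21) = 147
since m = R²·65 − 147²:  R² = (21609 + -6984) / 65 = 225
R = √225 = 15  ⇒  r_B = 15 − 7 = 8

rB=8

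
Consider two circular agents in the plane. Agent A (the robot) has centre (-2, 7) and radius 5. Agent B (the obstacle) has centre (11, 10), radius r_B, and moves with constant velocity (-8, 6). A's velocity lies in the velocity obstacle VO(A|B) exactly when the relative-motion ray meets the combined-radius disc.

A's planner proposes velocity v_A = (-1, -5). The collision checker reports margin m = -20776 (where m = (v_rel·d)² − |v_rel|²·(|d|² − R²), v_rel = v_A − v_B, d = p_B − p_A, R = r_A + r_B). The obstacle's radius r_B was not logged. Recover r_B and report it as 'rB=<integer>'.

m = -20776
d = (13, 3);  v_rel = (7, -11),  |v_rel|² = 170
v_rel×d = (7)·(3) − (-11)·(13) = 164
since m = R²·170 − 164²:  R² = (26896 + -20776) / 170 = 36
R = √36 = 6  ⇒  r_B = 6 − 5 = 1

rB=1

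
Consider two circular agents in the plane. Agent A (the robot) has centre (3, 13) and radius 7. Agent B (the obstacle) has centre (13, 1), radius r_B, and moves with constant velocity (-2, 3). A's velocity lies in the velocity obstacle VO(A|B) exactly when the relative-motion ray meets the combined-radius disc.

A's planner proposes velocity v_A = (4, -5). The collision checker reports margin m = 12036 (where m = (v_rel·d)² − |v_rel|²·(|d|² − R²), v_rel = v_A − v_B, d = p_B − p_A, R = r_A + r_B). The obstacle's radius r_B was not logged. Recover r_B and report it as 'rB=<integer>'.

m = 12036
d = (10, -12);  v_rel = (6, -8),  |v_rel|² = 100
v_rel×d = (6)·(-12) − (-8)·(10) = 8
since m = R²·100 − 8²:  R² = (64 + 12036) / 100 = 121
R = √121 = 11  ⇒  r_B = 11 − 7 = 4

rB=4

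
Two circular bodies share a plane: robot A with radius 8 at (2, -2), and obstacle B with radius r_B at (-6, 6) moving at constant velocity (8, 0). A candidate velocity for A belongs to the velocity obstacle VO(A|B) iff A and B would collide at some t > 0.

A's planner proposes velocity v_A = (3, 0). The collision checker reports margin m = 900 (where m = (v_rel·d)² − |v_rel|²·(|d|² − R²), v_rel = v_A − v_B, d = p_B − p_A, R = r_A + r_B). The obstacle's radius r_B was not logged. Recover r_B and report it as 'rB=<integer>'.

m = 900
d = (-8, 8);  v_rel = (-5, 0),  |v_rel|² = 25
v_rel×d = (-5)·(8) − (0)·(-8) = -40
since m = R²·25 − (-40)²:  R² = (1600 + 900) / 25 = 100
R = √100 = 10  ⇒  r_B = 10 − 8 = 2

rB=2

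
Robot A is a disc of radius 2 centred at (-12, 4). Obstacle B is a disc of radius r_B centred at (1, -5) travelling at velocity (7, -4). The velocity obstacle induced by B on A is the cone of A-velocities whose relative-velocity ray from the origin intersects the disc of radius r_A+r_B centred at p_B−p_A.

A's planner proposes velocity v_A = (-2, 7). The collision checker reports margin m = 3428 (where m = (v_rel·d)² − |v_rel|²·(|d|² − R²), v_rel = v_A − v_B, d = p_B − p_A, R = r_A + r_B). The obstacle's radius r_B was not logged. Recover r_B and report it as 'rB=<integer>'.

m = 3428
d = (13, -9);  v_rel = (-9, 11),  |v_rel|² = 202
v_rel×d = (-9)·(-9) − (11)·(13) = -62
since m = R²·202 − (-62)²:  R² = (3844 + 3428) / 202 = 36
R = √36 = 6  ⇒  r_B = 6 − 2 = 4

rB=4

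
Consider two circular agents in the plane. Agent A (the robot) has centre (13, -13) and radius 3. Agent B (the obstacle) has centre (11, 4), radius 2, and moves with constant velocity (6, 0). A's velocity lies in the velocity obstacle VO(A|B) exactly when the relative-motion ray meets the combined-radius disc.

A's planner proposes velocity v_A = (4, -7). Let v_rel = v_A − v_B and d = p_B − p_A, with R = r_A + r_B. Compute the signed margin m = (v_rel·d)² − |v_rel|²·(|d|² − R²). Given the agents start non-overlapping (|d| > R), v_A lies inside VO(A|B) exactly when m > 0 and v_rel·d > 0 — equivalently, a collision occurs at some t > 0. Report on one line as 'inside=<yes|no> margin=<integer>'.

d = (-2, 17),  |d|² = 293;  R = 3+2 = 5,  c = 293−5² = 268
v_rel = (-2, -7),  |v_rel|² = 53;  v_rel·d = (-2)·(-2) + (-7)·(17) = -115
53·t² + 230·t + 268 = 0  ⇒  m = (-115)² − 53·268 = -979
m = -979 < 0,  v_rel·d = -115 < 0  ⇒  outside

inside=no margin=-979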